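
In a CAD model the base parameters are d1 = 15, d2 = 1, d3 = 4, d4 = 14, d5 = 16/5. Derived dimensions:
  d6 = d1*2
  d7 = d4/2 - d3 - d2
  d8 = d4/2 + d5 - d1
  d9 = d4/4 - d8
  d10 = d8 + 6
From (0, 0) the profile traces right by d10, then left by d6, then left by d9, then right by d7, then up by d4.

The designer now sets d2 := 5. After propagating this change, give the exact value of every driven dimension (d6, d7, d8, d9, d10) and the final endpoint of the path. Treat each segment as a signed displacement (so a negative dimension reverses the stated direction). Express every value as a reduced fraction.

d6 = 30
d7 = -2
d8 = -24/5
d9 = 83/10
d10 = 6/5
endpoint = (-391/10, 14)

Apply edit: d2 := 5
  d6 = d1*2 = 30
  d7 = d4/2 - d3 - d2 = -2
  d8 = d4/2 + d5 - d1 = -24/5
  d9 = d4/4 - d8 = 83/10
  d10 = d8 + 6 = 6/5
Walk from origin (0, 0):
  seg 1: right by d10 = 6/5 → (6/5, 0)
  seg 2: left by d6 = 30 → (-144/5, 0)
  seg 3: left by d9 = 83/10 → (-371/10, 0)
  seg 4: right by d7 = -2 → (-391/10, 0)
  seg 5: up by d4 = 14 → (-391/10, 14)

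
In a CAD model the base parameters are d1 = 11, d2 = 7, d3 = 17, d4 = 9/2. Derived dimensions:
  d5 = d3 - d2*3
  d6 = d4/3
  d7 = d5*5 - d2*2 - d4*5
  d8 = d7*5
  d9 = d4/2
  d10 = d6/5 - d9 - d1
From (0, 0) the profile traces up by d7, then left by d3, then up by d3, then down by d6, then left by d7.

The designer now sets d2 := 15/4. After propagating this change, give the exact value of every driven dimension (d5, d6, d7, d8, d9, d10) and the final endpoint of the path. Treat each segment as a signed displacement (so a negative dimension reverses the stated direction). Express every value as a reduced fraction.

Apply edit: d2 := 15/4
  d5 = d3 - d2*3 = 23/4
  d6 = d4/3 = 3/2
  d7 = d5*5 - d2*2 - d4*5 = -5/4
  d8 = d7*5 = -25/4
  d9 = d4/2 = 9/4
  d10 = d6/5 - d9 - d1 = -259/20
Walk from origin (0, 0):
  seg 1: up by d7 = -5/4 → (0, -5/4)
  seg 2: left by d3 = 17 → (-17, -5/4)
  seg 3: up by d3 = 17 → (-17, 63/4)
  seg 4: down by d6 = 3/2 → (-17, 57/4)
  seg 5: left by d7 = -5/4 → (-63/4, 57/4)

d5 = 23/4
d6 = 3/2
d7 = -5/4
d8 = -25/4
d9 = 9/4
d10 = -259/20
endpoint = (-63/4, 57/4)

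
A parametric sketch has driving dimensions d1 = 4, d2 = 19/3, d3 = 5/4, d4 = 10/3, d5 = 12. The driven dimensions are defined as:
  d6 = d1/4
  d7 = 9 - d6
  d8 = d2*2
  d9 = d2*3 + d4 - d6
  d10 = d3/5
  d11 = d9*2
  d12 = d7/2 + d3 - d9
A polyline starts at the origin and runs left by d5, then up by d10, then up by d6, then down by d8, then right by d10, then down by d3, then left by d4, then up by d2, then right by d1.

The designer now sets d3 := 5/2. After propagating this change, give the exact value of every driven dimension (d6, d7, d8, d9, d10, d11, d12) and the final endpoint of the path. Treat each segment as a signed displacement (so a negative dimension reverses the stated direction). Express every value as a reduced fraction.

Apply edit: d3 := 5/2
  d6 = d1/4 = 1
  d7 = 9 - d6 = 8
  d8 = d2*2 = 38/3
  d9 = d2*3 + d4 - d6 = 64/3
  d10 = d3/5 = 1/2
  d11 = d9*2 = 128/3
  d12 = d7/2 + d3 - d9 = -89/6
Walk from origin (0, 0):
  seg 1: left by d5 = 12 → (-12, 0)
  seg 2: up by d10 = 1/2 → (-12, 1/2)
  seg 3: up by d6 = 1 → (-12, 3/2)
  seg 4: down by d8 = 38/3 → (-12, -67/6)
  seg 5: right by d10 = 1/2 → (-23/2, -67/6)
  seg 6: down by d3 = 5/2 → (-23/2, -41/3)
  seg 7: left by d4 = 10/3 → (-89/6, -41/3)
  seg 8: up by d2 = 19/3 → (-89/6, -22/3)
  seg 9: right by d1 = 4 → (-65/6, -22/3)

d6 = 1
d7 = 8
d8 = 38/3
d9 = 64/3
d10 = 1/2
d11 = 128/3
d12 = -89/6
endpoint = (-65/6, -22/3)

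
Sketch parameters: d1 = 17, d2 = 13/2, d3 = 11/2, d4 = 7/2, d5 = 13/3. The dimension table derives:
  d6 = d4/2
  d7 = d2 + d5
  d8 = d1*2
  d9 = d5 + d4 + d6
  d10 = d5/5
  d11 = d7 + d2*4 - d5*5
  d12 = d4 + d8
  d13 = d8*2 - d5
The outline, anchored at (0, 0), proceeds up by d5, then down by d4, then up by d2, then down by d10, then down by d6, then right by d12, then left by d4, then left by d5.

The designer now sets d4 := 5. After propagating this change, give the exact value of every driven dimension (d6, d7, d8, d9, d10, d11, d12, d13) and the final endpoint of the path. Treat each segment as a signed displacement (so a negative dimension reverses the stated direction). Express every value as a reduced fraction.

Apply edit: d4 := 5
  d6 = d4/2 = 5/2
  d7 = d2 + d5 = 65/6
  d8 = d1*2 = 34
  d9 = d5 + d4 + d6 = 71/6
  d10 = d5/5 = 13/15
  d11 = d7 + d2*4 - d5*5 = 91/6
  d12 = d4 + d8 = 39
  d13 = d8*2 - d5 = 191/3
Walk from origin (0, 0):
  seg 1: up by d5 = 13/3 → (0, 13/3)
  seg 2: down by d4 = 5 → (0, -2/3)
  seg 3: up by d2 = 13/2 → (0, 35/6)
  seg 4: down by d10 = 13/15 → (0, 149/30)
  seg 5: down by d6 = 5/2 → (0, 37/15)
  seg 6: right by d12 = 39 → (39, 37/15)
  seg 7: left by d4 = 5 → (34, 37/15)
  seg 8: left by d5 = 13/3 → (89/3, 37/15)

d6 = 5/2
d7 = 65/6
d8 = 34
d9 = 71/6
d10 = 13/15
d11 = 91/6
d12 = 39
d13 = 191/3
endpoint = (89/3, 37/15)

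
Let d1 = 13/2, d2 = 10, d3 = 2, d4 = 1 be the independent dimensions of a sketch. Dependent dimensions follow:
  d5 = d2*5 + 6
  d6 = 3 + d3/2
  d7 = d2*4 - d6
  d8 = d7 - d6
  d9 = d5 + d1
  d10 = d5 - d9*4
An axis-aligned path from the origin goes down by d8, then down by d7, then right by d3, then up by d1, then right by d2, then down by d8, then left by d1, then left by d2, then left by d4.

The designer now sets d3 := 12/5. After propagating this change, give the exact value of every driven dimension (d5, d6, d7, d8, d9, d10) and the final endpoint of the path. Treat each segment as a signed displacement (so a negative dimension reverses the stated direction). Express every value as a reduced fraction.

d5 = 56
d6 = 21/5
d7 = 179/5
d8 = 158/5
d9 = 125/2
d10 = -194
endpoint = (-51/10, -185/2)

Apply edit: d3 := 12/5
  d5 = d2*5 + 6 = 56
  d6 = 3 + d3/2 = 21/5
  d7 = d2*4 - d6 = 179/5
  d8 = d7 - d6 = 158/5
  d9 = d5 + d1 = 125/2
  d10 = d5 - d9*4 = -194
Walk from origin (0, 0):
  seg 1: down by d8 = 158/5 → (0, -158/5)
  seg 2: down by d7 = 179/5 → (0, -337/5)
  seg 3: right by d3 = 12/5 → (12/5, -337/5)
  seg 4: up by d1 = 13/2 → (12/5, -609/10)
  seg 5: right by d2 = 10 → (62/5, -609/10)
  seg 6: down by d8 = 158/5 → (62/5, -185/2)
  seg 7: left by d1 = 13/2 → (59/10, -185/2)
  seg 8: left by d2 = 10 → (-41/10, -185/2)
  seg 9: left by d4 = 1 → (-51/10, -185/2)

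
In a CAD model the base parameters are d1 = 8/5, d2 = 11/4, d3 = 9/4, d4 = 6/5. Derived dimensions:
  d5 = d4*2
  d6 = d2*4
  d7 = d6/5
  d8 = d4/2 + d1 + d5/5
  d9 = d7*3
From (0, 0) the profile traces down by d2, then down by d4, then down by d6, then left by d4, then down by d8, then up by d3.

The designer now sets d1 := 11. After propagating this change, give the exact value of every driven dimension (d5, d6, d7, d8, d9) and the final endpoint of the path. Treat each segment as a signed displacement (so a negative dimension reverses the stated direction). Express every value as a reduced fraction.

d5 = 12/5
d6 = 11
d7 = 11/5
d8 = 302/25
d9 = 33/5
endpoint = (-6/5, -1239/50)

Apply edit: d1 := 11
  d5 = d4*2 = 12/5
  d6 = d2*4 = 11
  d7 = d6/5 = 11/5
  d8 = d4/2 + d1 + d5/5 = 302/25
  d9 = d7*3 = 33/5
Walk from origin (0, 0):
  seg 1: down by d2 = 11/4 → (0, -11/4)
  seg 2: down by d4 = 6/5 → (0, -79/20)
  seg 3: down by d6 = 11 → (0, -299/20)
  seg 4: left by d4 = 6/5 → (-6/5, -299/20)
  seg 5: down by d8 = 302/25 → (-6/5, -2703/100)
  seg 6: up by d3 = 9/4 → (-6/5, -1239/50)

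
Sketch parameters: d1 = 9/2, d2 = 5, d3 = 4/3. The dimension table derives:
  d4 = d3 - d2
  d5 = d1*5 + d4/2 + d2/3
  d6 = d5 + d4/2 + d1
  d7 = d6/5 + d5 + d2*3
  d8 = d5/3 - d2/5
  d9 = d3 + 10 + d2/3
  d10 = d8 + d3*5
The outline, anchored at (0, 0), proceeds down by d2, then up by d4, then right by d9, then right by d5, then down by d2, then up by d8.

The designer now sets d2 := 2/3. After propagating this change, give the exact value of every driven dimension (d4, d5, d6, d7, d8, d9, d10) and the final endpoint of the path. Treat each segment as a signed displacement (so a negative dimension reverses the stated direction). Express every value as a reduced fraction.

d4 = 2/3
d5 = 415/18
d6 = 251/9
d7 = 919/30
d8 = 2039/270
d9 = 104/9
d10 = 3839/270
endpoint = (623/18, 1859/270)

Apply edit: d2 := 2/3
  d4 = d3 - d2 = 2/3
  d5 = d1*5 + d4/2 + d2/3 = 415/18
  d6 = d5 + d4/2 + d1 = 251/9
  d7 = d6/5 + d5 + d2*3 = 919/30
  d8 = d5/3 - d2/5 = 2039/270
  d9 = d3 + 10 + d2/3 = 104/9
  d10 = d8 + d3*5 = 3839/270
Walk from origin (0, 0):
  seg 1: down by d2 = 2/3 → (0, -2/3)
  seg 2: up by d4 = 2/3 → (0, 0)
  seg 3: right by d9 = 104/9 → (104/9, 0)
  seg 4: right by d5 = 415/18 → (623/18, 0)
  seg 5: down by d2 = 2/3 → (623/18, -2/3)
  seg 6: up by d8 = 2039/270 → (623/18, 1859/270)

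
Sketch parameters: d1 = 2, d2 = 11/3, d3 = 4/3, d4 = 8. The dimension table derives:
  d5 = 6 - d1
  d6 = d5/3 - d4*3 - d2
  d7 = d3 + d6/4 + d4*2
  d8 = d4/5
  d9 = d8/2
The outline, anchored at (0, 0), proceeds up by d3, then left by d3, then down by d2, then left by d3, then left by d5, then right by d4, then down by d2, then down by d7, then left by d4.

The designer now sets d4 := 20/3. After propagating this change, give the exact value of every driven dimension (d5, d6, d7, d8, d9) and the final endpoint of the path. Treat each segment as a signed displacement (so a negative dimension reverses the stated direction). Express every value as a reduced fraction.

d5 = 4
d6 = -67/3
d7 = 109/12
d8 = 4/3
d9 = 2/3
endpoint = (-20/3, -181/12)

Apply edit: d4 := 20/3
  d5 = 6 - d1 = 4
  d6 = d5/3 - d4*3 - d2 = -67/3
  d7 = d3 + d6/4 + d4*2 = 109/12
  d8 = d4/5 = 4/3
  d9 = d8/2 = 2/3
Walk from origin (0, 0):
  seg 1: up by d3 = 4/3 → (0, 4/3)
  seg 2: left by d3 = 4/3 → (-4/3, 4/3)
  seg 3: down by d2 = 11/3 → (-4/3, -7/3)
  seg 4: left by d3 = 4/3 → (-8/3, -7/3)
  seg 5: left by d5 = 4 → (-20/3, -7/3)
  seg 6: right by d4 = 20/3 → (0, -7/3)
  seg 7: down by d2 = 11/3 → (0, -6)
  seg 8: down by d7 = 109/12 → (0, -181/12)
  seg 9: left by d4 = 20/3 → (-20/3, -181/12)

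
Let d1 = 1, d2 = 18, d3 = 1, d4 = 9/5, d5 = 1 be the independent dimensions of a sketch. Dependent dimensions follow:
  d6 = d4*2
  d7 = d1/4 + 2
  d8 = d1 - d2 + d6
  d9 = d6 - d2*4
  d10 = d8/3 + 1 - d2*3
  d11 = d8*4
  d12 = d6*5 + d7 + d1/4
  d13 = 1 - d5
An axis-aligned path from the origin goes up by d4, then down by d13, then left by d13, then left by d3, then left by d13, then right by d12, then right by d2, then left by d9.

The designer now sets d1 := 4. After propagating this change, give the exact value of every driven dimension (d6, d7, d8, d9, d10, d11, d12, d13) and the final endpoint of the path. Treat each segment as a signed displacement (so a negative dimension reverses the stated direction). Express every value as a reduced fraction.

Apply edit: d1 := 4
  d6 = d4*2 = 18/5
  d7 = d1/4 + 2 = 3
  d8 = d1 - d2 + d6 = -52/5
  d9 = d6 - d2*4 = -342/5
  d10 = d8/3 + 1 - d2*3 = -847/15
  d11 = d8*4 = -208/5
  d12 = d6*5 + d7 + d1/4 = 22
  d13 = 1 - d5 = 0
Walk from origin (0, 0):
  seg 1: up by d4 = 9/5 → (0, 9/5)
  seg 2: down by d13 = 0 → (0, 9/5)
  seg 3: left by d13 = 0 → (0, 9/5)
  seg 4: left by d3 = 1 → (-1, 9/5)
  seg 5: left by d13 = 0 → (-1, 9/5)
  seg 6: right by d12 = 22 → (21, 9/5)
  seg 7: right by d2 = 18 → (39, 9/5)
  seg 8: left by d9 = -342/5 → (537/5, 9/5)

d6 = 18/5
d7 = 3
d8 = -52/5
d9 = -342/5
d10 = -847/15
d11 = -208/5
d12 = 22
d13 = 0
endpoint = (537/5, 9/5)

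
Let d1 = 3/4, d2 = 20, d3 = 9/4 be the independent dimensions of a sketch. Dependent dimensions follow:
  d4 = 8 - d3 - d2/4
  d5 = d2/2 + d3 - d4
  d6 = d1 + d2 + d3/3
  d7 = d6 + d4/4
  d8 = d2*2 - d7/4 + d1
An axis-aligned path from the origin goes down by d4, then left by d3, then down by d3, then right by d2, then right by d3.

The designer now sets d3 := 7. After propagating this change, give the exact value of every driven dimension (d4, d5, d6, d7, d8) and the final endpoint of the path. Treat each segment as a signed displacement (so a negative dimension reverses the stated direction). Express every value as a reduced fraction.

d4 = -4
d5 = 21
d6 = 277/12
d7 = 265/12
d8 = 1691/48
endpoint = (20, -3)

Apply edit: d3 := 7
  d4 = 8 - d3 - d2/4 = -4
  d5 = d2/2 + d3 - d4 = 21
  d6 = d1 + d2 + d3/3 = 277/12
  d7 = d6 + d4/4 = 265/12
  d8 = d2*2 - d7/4 + d1 = 1691/48
Walk from origin (0, 0):
  seg 1: down by d4 = -4 → (0, 4)
  seg 2: left by d3 = 7 → (-7, 4)
  seg 3: down by d3 = 7 → (-7, -3)
  seg 4: right by d2 = 20 → (13, -3)
  seg 5: right by d3 = 7 → (20, -3)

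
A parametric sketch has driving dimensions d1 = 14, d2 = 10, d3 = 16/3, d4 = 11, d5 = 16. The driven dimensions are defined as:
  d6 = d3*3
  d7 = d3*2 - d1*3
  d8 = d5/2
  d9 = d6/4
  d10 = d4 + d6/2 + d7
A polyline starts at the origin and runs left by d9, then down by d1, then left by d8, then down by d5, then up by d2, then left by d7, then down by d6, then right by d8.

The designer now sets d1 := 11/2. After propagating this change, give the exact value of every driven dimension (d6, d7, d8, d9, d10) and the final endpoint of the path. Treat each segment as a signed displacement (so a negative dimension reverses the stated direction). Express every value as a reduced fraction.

d6 = 16
d7 = -35/6
d8 = 8
d9 = 4
d10 = 79/6
endpoint = (11/6, -55/2)

Apply edit: d1 := 11/2
  d6 = d3*3 = 16
  d7 = d3*2 - d1*3 = -35/6
  d8 = d5/2 = 8
  d9 = d6/4 = 4
  d10 = d4 + d6/2 + d7 = 79/6
Walk from origin (0, 0):
  seg 1: left by d9 = 4 → (-4, 0)
  seg 2: down by d1 = 11/2 → (-4, -11/2)
  seg 3: left by d8 = 8 → (-12, -11/2)
  seg 4: down by d5 = 16 → (-12, -43/2)
  seg 5: up by d2 = 10 → (-12, -23/2)
  seg 6: left by d7 = -35/6 → (-37/6, -23/2)
  seg 7: down by d6 = 16 → (-37/6, -55/2)
  seg 8: right by d8 = 8 → (11/6, -55/2)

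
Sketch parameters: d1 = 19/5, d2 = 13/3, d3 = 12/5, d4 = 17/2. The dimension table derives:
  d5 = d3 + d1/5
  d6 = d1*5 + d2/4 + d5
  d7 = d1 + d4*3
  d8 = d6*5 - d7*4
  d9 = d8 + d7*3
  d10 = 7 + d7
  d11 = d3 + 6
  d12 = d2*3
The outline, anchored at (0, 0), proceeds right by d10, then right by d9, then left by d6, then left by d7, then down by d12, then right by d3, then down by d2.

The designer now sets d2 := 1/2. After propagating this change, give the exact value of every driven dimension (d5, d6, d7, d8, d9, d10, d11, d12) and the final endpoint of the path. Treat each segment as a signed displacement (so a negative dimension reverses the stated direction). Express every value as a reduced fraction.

Apply edit: d2 := 1/2
  d5 = d3 + d1/5 = 79/25
  d6 = d1*5 + d2/4 + d5 = 4457/200
  d7 = d1 + d4*3 = 293/10
  d8 = d6*5 - d7*4 = -231/40
  d9 = d8 + d7*3 = 657/8
  d10 = 7 + d7 = 363/10
  d11 = d3 + 6 = 42/5
  d12 = d2*3 = 3/2
Walk from origin (0, 0):
  seg 1: right by d10 = 363/10 → (363/10, 0)
  seg 2: right by d9 = 657/8 → (4737/40, 0)
  seg 3: left by d6 = 4457/200 → (4807/50, 0)
  seg 4: left by d7 = 293/10 → (1671/25, 0)
  seg 5: down by d12 = 3/2 → (1671/25, -3/2)
  seg 6: right by d3 = 12/5 → (1731/25, -3/2)
  seg 7: down by d2 = 1/2 → (1731/25, -2)

d5 = 79/25
d6 = 4457/200
d7 = 293/10
d8 = -231/40
d9 = 657/8
d10 = 363/10
d11 = 42/5
d12 = 3/2
endpoint = (1731/25, -2)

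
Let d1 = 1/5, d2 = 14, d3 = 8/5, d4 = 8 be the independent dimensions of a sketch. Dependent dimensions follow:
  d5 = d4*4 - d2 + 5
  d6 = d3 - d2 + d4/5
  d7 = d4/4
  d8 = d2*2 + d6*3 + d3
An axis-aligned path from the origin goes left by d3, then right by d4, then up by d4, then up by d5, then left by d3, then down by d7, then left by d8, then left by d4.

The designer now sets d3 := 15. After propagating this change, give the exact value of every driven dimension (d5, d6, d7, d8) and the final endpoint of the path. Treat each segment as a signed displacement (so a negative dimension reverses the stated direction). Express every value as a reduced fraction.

d5 = 23
d6 = 13/5
d7 = 2
d8 = 254/5
endpoint = (-404/5, 29)

Apply edit: d3 := 15
  d5 = d4*4 - d2 + 5 = 23
  d6 = d3 - d2 + d4/5 = 13/5
  d7 = d4/4 = 2
  d8 = d2*2 + d6*3 + d3 = 254/5
Walk from origin (0, 0):
  seg 1: left by d3 = 15 → (-15, 0)
  seg 2: right by d4 = 8 → (-7, 0)
  seg 3: up by d4 = 8 → (-7, 8)
  seg 4: up by d5 = 23 → (-7, 31)
  seg 5: left by d3 = 15 → (-22, 31)
  seg 6: down by d7 = 2 → (-22, 29)
  seg 7: left by d8 = 254/5 → (-364/5, 29)
  seg 8: left by d4 = 8 → (-404/5, 29)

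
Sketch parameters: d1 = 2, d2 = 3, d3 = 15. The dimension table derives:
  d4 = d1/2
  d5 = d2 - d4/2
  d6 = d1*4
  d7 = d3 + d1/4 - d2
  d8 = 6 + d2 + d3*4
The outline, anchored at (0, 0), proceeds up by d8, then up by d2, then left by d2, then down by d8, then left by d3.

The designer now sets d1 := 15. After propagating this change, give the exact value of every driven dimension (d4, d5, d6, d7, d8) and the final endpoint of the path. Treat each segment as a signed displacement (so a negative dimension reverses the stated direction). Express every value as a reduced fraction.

Apply edit: d1 := 15
  d4 = d1/2 = 15/2
  d5 = d2 - d4/2 = -3/4
  d6 = d1*4 = 60
  d7 = d3 + d1/4 - d2 = 63/4
  d8 = 6 + d2 + d3*4 = 69
Walk from origin (0, 0):
  seg 1: up by d8 = 69 → (0, 69)
  seg 2: up by d2 = 3 → (0, 72)
  seg 3: left by d2 = 3 → (-3, 72)
  seg 4: down by d8 = 69 → (-3, 3)
  seg 5: left by d3 = 15 → (-18, 3)

d4 = 15/2
d5 = -3/4
d6 = 60
d7 = 63/4
d8 = 69
endpoint = (-18, 3)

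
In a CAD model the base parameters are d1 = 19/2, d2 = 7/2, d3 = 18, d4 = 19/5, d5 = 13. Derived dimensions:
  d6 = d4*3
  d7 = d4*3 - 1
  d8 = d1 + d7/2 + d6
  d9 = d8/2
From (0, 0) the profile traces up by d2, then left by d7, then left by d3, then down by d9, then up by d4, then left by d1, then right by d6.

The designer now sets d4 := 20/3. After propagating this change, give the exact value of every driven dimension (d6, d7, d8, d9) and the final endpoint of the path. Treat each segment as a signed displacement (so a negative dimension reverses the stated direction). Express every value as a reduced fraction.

Apply edit: d4 := 20/3
  d6 = d4*3 = 20
  d7 = d4*3 - 1 = 19
  d8 = d1 + d7/2 + d6 = 39
  d9 = d8/2 = 39/2
Walk from origin (0, 0):
  seg 1: up by d2 = 7/2 → (0, 7/2)
  seg 2: left by d7 = 19 → (-19, 7/2)
  seg 3: left by d3 = 18 → (-37, 7/2)
  seg 4: down by d9 = 39/2 → (-37, -16)
  seg 5: up by d4 = 20/3 → (-37, -28/3)
  seg 6: left by d1 = 19/2 → (-93/2, -28/3)
  seg 7: right by d6 = 20 → (-53/2, -28/3)

d6 = 20
d7 = 19
d8 = 39
d9 = 39/2
endpoint = (-53/2, -28/3)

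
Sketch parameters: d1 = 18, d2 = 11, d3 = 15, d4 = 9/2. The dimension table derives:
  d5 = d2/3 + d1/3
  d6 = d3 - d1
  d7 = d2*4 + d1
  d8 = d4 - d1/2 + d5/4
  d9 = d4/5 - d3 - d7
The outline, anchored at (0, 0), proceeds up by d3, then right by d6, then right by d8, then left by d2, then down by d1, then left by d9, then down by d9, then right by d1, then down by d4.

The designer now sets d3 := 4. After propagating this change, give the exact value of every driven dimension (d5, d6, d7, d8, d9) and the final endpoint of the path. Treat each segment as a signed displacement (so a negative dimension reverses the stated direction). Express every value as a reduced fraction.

Apply edit: d3 := 4
  d5 = d2/3 + d1/3 = 29/3
  d6 = d3 - d1 = -14
  d7 = d2*4 + d1 = 62
  d8 = d4 - d1/2 + d5/4 = -25/12
  d9 = d4/5 - d3 - d7 = -651/10
Walk from origin (0, 0):
  seg 1: up by d3 = 4 → (0, 4)
  seg 2: right by d6 = -14 → (-14, 4)
  seg 3: right by d8 = -25/12 → (-193/12, 4)
  seg 4: left by d2 = 11 → (-325/12, 4)
  seg 5: down by d1 = 18 → (-325/12, -14)
  seg 6: left by d9 = -651/10 → (2281/60, -14)
  seg 7: down by d9 = -651/10 → (2281/60, 511/10)
  seg 8: right by d1 = 18 → (3361/60, 511/10)
  seg 9: down by d4 = 9/2 → (3361/60, 233/5)

d5 = 29/3
d6 = -14
d7 = 62
d8 = -25/12
d9 = -651/10
endpoint = (3361/60, 233/5)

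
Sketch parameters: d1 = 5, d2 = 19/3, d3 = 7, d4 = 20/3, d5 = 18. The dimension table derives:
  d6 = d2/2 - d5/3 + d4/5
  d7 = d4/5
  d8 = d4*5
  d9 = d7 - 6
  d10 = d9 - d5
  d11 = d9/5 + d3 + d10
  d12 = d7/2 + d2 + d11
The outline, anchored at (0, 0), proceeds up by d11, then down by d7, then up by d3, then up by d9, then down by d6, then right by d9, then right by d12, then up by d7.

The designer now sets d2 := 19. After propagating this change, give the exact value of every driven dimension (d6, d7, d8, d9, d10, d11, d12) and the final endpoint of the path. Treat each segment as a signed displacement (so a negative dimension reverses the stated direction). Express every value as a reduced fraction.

d6 = 29/6
d7 = 4/3
d8 = 100/3
d9 = -14/3
d10 = -68/3
d11 = -83/5
d12 = 46/15
endpoint = (-8/5, -191/10)

Apply edit: d2 := 19
  d6 = d2/2 - d5/3 + d4/5 = 29/6
  d7 = d4/5 = 4/3
  d8 = d4*5 = 100/3
  d9 = d7 - 6 = -14/3
  d10 = d9 - d5 = -68/3
  d11 = d9/5 + d3 + d10 = -83/5
  d12 = d7/2 + d2 + d11 = 46/15
Walk from origin (0, 0):
  seg 1: up by d11 = -83/5 → (0, -83/5)
  seg 2: down by d7 = 4/3 → (0, -269/15)
  seg 3: up by d3 = 7 → (0, -164/15)
  seg 4: up by d9 = -14/3 → (0, -78/5)
  seg 5: down by d6 = 29/6 → (0, -613/30)
  seg 6: right by d9 = -14/3 → (-14/3, -613/30)
  seg 7: right by d12 = 46/15 → (-8/5, -613/30)
  seg 8: up by d7 = 4/3 → (-8/5, -191/10)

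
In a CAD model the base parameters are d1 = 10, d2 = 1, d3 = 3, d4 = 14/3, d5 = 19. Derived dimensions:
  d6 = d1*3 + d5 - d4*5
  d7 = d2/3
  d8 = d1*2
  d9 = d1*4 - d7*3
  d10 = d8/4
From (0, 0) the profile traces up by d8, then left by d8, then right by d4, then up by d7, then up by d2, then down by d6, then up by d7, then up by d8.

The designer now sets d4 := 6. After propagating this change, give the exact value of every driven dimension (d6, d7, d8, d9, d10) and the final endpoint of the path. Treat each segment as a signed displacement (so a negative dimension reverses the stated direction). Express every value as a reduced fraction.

Apply edit: d4 := 6
  d6 = d1*3 + d5 - d4*5 = 19
  d7 = d2/3 = 1/3
  d8 = d1*2 = 20
  d9 = d1*4 - d7*3 = 39
  d10 = d8/4 = 5
Walk from origin (0, 0):
  seg 1: up by d8 = 20 → (0, 20)
  seg 2: left by d8 = 20 → (-20, 20)
  seg 3: right by d4 = 6 → (-14, 20)
  seg 4: up by d7 = 1/3 → (-14, 61/3)
  seg 5: up by d2 = 1 → (-14, 64/3)
  seg 6: down by d6 = 19 → (-14, 7/3)
  seg 7: up by d7 = 1/3 → (-14, 8/3)
  seg 8: up by d8 = 20 → (-14, 68/3)

d6 = 19
d7 = 1/3
d8 = 20
d9 = 39
d10 = 5
endpoint = (-14, 68/3)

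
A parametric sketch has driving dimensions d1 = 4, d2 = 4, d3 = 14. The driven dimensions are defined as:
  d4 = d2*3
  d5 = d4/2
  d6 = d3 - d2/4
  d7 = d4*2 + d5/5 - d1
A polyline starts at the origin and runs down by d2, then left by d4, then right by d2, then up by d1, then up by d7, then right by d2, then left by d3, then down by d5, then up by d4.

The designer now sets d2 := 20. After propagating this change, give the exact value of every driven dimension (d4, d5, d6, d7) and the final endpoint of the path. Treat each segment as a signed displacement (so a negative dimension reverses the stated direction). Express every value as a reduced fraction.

d4 = 60
d5 = 30
d6 = 9
d7 = 122
endpoint = (-34, 136)

Apply edit: d2 := 20
  d4 = d2*3 = 60
  d5 = d4/2 = 30
  d6 = d3 - d2/4 = 9
  d7 = d4*2 + d5/5 - d1 = 122
Walk from origin (0, 0):
  seg 1: down by d2 = 20 → (0, -20)
  seg 2: left by d4 = 60 → (-60, -20)
  seg 3: right by d2 = 20 → (-40, -20)
  seg 4: up by d1 = 4 → (-40, -16)
  seg 5: up by d7 = 122 → (-40, 106)
  seg 6: right by d2 = 20 → (-20, 106)
  seg 7: left by d3 = 14 → (-34, 106)
  seg 8: down by d5 = 30 → (-34, 76)
  seg 9: up by d4 = 60 → (-34, 136)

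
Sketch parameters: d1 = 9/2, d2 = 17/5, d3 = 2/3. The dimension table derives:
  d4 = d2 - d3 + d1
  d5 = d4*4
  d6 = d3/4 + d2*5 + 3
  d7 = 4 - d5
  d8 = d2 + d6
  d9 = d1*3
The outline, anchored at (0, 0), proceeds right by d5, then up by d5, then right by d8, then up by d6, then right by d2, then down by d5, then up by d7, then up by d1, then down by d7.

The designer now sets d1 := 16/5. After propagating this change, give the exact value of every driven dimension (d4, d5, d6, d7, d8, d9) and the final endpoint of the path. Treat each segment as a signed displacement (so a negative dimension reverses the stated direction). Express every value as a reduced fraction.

d4 = 89/15
d5 = 356/15
d6 = 121/6
d7 = -296/15
d8 = 707/30
d9 = 48/5
endpoint = (507/10, 701/30)

Apply edit: d1 := 16/5
  d4 = d2 - d3 + d1 = 89/15
  d5 = d4*4 = 356/15
  d6 = d3/4 + d2*5 + 3 = 121/6
  d7 = 4 - d5 = -296/15
  d8 = d2 + d6 = 707/30
  d9 = d1*3 = 48/5
Walk from origin (0, 0):
  seg 1: right by d5 = 356/15 → (356/15, 0)
  seg 2: up by d5 = 356/15 → (356/15, 356/15)
  seg 3: right by d8 = 707/30 → (473/10, 356/15)
  seg 4: up by d6 = 121/6 → (473/10, 439/10)
  seg 5: right by d2 = 17/5 → (507/10, 439/10)
  seg 6: down by d5 = 356/15 → (507/10, 121/6)
  seg 7: up by d7 = -296/15 → (507/10, 13/30)
  seg 8: up by d1 = 16/5 → (507/10, 109/30)
  seg 9: down by d7 = -296/15 → (507/10, 701/30)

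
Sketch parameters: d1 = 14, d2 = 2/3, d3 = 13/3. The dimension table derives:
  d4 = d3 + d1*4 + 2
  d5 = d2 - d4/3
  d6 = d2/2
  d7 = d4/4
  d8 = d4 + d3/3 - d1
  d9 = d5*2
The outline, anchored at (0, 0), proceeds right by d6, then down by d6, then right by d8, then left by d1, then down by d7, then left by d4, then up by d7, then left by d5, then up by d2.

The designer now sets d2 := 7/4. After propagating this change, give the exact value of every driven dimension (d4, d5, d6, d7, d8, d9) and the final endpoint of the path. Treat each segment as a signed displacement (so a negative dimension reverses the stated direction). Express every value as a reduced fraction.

d4 = 187/3
d5 = -685/36
d6 = 7/8
d7 = 187/12
d8 = 448/9
d9 = -685/18
endpoint = (-479/72, 7/8)

Apply edit: d2 := 7/4
  d4 = d3 + d1*4 + 2 = 187/3
  d5 = d2 - d4/3 = -685/36
  d6 = d2/2 = 7/8
  d7 = d4/4 = 187/12
  d8 = d4 + d3/3 - d1 = 448/9
  d9 = d5*2 = -685/18
Walk from origin (0, 0):
  seg 1: right by d6 = 7/8 → (7/8, 0)
  seg 2: down by d6 = 7/8 → (7/8, -7/8)
  seg 3: right by d8 = 448/9 → (3647/72, -7/8)
  seg 4: left by d1 = 14 → (2639/72, -7/8)
  seg 5: down by d7 = 187/12 → (2639/72, -395/24)
  seg 6: left by d4 = 187/3 → (-1849/72, -395/24)
  seg 7: up by d7 = 187/12 → (-1849/72, -7/8)
  seg 8: left by d5 = -685/36 → (-479/72, -7/8)
  seg 9: up by d2 = 7/4 → (-479/72, 7/8)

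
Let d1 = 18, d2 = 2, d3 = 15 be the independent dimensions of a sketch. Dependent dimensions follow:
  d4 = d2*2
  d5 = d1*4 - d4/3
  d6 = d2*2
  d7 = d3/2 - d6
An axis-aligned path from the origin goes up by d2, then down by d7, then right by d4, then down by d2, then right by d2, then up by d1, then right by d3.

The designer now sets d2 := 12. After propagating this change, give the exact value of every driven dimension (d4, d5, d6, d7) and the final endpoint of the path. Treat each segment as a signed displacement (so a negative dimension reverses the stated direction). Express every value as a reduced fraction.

Apply edit: d2 := 12
  d4 = d2*2 = 24
  d5 = d1*4 - d4/3 = 64
  d6 = d2*2 = 24
  d7 = d3/2 - d6 = -33/2
Walk from origin (0, 0):
  seg 1: up by d2 = 12 → (0, 12)
  seg 2: down by d7 = -33/2 → (0, 57/2)
  seg 3: right by d4 = 24 → (24, 57/2)
  seg 4: down by d2 = 12 → (24, 33/2)
  seg 5: right by d2 = 12 → (36, 33/2)
  seg 6: up by d1 = 18 → (36, 69/2)
  seg 7: right by d3 = 15 → (51, 69/2)

d4 = 24
d5 = 64
d6 = 24
d7 = -33/2
endpoint = (51, 69/2)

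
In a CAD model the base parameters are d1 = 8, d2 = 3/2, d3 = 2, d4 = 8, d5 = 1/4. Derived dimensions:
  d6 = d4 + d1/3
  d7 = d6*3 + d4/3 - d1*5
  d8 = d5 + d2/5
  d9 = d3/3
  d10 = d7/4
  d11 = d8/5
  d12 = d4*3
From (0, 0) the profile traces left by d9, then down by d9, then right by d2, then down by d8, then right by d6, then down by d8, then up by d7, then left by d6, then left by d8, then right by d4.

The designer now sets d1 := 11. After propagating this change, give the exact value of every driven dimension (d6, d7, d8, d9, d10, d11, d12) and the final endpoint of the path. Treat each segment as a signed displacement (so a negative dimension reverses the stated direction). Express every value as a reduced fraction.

Apply edit: d1 := 11
  d6 = d4 + d1/3 = 35/3
  d7 = d6*3 + d4/3 - d1*5 = -52/3
  d8 = d5 + d2/5 = 11/20
  d9 = d3/3 = 2/3
  d10 = d7/4 = -13/3
  d11 = d8/5 = 11/100
  d12 = d4*3 = 24
Walk from origin (0, 0):
  seg 1: left by d9 = 2/3 → (-2/3, 0)
  seg 2: down by d9 = 2/3 → (-2/3, -2/3)
  seg 3: right by d2 = 3/2 → (5/6, -2/3)
  seg 4: down by d8 = 11/20 → (5/6, -73/60)
  seg 5: right by d6 = 35/3 → (25/2, -73/60)
  seg 6: down by d8 = 11/20 → (25/2, -53/30)
  seg 7: up by d7 = -52/3 → (25/2, -191/10)
  seg 8: left by d6 = 35/3 → (5/6, -191/10)
  seg 9: left by d8 = 11/20 → (17/60, -191/10)
  seg 10: right by d4 = 8 → (497/60, -191/10)

d6 = 35/3
d7 = -52/3
d8 = 11/20
d9 = 2/3
d10 = -13/3
d11 = 11/100
d12 = 24
endpoint = (497/60, -191/10)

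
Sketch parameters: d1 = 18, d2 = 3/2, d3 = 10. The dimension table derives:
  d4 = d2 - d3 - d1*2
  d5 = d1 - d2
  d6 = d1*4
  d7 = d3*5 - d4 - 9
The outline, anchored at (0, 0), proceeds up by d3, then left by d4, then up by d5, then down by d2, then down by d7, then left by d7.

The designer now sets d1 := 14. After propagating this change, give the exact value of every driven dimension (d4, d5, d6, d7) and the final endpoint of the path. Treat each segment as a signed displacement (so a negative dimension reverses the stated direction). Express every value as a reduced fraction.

d4 = -73/2
d5 = 25/2
d6 = 56
d7 = 155/2
endpoint = (-41, -113/2)

Apply edit: d1 := 14
  d4 = d2 - d3 - d1*2 = -73/2
  d5 = d1 - d2 = 25/2
  d6 = d1*4 = 56
  d7 = d3*5 - d4 - 9 = 155/2
Walk from origin (0, 0):
  seg 1: up by d3 = 10 → (0, 10)
  seg 2: left by d4 = -73/2 → (73/2, 10)
  seg 3: up by d5 = 25/2 → (73/2, 45/2)
  seg 4: down by d2 = 3/2 → (73/2, 21)
  seg 5: down by d7 = 155/2 → (73/2, -113/2)
  seg 6: left by d7 = 155/2 → (-41, -113/2)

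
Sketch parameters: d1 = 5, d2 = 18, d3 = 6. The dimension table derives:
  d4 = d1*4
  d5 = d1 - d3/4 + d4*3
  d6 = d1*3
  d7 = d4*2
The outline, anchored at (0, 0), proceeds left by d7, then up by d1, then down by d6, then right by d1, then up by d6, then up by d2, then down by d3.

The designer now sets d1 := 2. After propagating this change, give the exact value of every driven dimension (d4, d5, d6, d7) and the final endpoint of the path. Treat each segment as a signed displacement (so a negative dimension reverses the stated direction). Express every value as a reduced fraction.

Apply edit: d1 := 2
  d4 = d1*4 = 8
  d5 = d1 - d3/4 + d4*3 = 49/2
  d6 = d1*3 = 6
  d7 = d4*2 = 16
Walk from origin (0, 0):
  seg 1: left by d7 = 16 → (-16, 0)
  seg 2: up by d1 = 2 → (-16, 2)
  seg 3: down by d6 = 6 → (-16, -4)
  seg 4: right by d1 = 2 → (-14, -4)
  seg 5: up by d6 = 6 → (-14, 2)
  seg 6: up by d2 = 18 → (-14, 20)
  seg 7: down by d3 = 6 → (-14, 14)

d4 = 8
d5 = 49/2
d6 = 6
d7 = 16
endpoint = (-14, 14)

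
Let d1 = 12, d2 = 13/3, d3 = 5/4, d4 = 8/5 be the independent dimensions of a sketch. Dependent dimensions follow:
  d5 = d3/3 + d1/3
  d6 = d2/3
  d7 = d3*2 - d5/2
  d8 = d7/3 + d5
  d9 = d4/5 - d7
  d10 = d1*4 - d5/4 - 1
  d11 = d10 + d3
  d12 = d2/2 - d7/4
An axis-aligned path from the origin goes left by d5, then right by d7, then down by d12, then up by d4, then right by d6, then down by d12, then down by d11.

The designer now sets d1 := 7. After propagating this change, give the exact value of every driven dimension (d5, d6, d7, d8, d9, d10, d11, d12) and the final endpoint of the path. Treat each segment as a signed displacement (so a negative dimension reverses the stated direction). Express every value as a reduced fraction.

d5 = 11/4
d6 = 13/9
d7 = 9/8
d8 = 25/8
d9 = -161/200
d10 = 421/16
d11 = 441/16
d12 = 181/96
endpoint = (-13/72, -446/15)

Apply edit: d1 := 7
  d5 = d3/3 + d1/3 = 11/4
  d6 = d2/3 = 13/9
  d7 = d3*2 - d5/2 = 9/8
  d8 = d7/3 + d5 = 25/8
  d9 = d4/5 - d7 = -161/200
  d10 = d1*4 - d5/4 - 1 = 421/16
  d11 = d10 + d3 = 441/16
  d12 = d2/2 - d7/4 = 181/96
Walk from origin (0, 0):
  seg 1: left by d5 = 11/4 → (-11/4, 0)
  seg 2: right by d7 = 9/8 → (-13/8, 0)
  seg 3: down by d12 = 181/96 → (-13/8, -181/96)
  seg 4: up by d4 = 8/5 → (-13/8, -137/480)
  seg 5: right by d6 = 13/9 → (-13/72, -137/480)
  seg 6: down by d12 = 181/96 → (-13/72, -521/240)
  seg 7: down by d11 = 441/16 → (-13/72, -446/15)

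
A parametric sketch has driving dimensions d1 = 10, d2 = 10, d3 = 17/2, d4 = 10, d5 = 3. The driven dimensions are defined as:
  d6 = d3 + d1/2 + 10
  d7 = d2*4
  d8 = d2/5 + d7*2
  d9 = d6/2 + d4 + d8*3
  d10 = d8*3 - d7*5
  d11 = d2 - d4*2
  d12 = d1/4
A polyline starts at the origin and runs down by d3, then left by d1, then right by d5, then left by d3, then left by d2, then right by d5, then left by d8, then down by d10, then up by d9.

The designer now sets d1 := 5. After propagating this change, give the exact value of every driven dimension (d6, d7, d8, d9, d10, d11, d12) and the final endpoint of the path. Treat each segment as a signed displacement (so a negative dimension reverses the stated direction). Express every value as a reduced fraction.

Apply edit: d1 := 5
  d6 = d3 + d1/2 + 10 = 21
  d7 = d2*4 = 40
  d8 = d2/5 + d7*2 = 82
  d9 = d6/2 + d4 + d8*3 = 533/2
  d10 = d8*3 - d7*5 = 46
  d11 = d2 - d4*2 = -10
  d12 = d1/4 = 5/4
Walk from origin (0, 0):
  seg 1: down by d3 = 17/2 → (0, -17/2)
  seg 2: left by d1 = 5 → (-5, -17/2)
  seg 3: right by d5 = 3 → (-2, -17/2)
  seg 4: left by d3 = 17/2 → (-21/2, -17/2)
  seg 5: left by d2 = 10 → (-41/2, -17/2)
  seg 6: right by d5 = 3 → (-35/2, -17/2)
  seg 7: left by d8 = 82 → (-199/2, -17/2)
  seg 8: down by d10 = 46 → (-199/2, -109/2)
  seg 9: up by d9 = 533/2 → (-199/2, 212)

d6 = 21
d7 = 40
d8 = 82
d9 = 533/2
d10 = 46
d11 = -10
d12 = 5/4
endpoint = (-199/2, 212)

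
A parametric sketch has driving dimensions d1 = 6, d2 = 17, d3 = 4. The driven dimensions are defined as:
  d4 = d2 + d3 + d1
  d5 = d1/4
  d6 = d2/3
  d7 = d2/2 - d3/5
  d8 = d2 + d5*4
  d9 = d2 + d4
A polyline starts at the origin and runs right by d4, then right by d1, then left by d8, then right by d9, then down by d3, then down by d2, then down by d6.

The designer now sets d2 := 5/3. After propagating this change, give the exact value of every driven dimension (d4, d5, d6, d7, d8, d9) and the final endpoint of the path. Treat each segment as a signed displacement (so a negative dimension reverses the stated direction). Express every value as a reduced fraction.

Apply edit: d2 := 5/3
  d4 = d2 + d3 + d1 = 35/3
  d5 = d1/4 = 3/2
  d6 = d2/3 = 5/9
  d7 = d2/2 - d3/5 = 1/30
  d8 = d2 + d5*4 = 23/3
  d9 = d2 + d4 = 40/3
Walk from origin (0, 0):
  seg 1: right by d4 = 35/3 → (35/3, 0)
  seg 2: right by d1 = 6 → (53/3, 0)
  seg 3: left by d8 = 23/3 → (10, 0)
  seg 4: right by d9 = 40/3 → (70/3, 0)
  seg 5: down by d3 = 4 → (70/3, -4)
  seg 6: down by d2 = 5/3 → (70/3, -17/3)
  seg 7: down by d6 = 5/9 → (70/3, -56/9)

d4 = 35/3
d5 = 3/2
d6 = 5/9
d7 = 1/30
d8 = 23/3
d9 = 40/3
endpoint = (70/3, -56/9)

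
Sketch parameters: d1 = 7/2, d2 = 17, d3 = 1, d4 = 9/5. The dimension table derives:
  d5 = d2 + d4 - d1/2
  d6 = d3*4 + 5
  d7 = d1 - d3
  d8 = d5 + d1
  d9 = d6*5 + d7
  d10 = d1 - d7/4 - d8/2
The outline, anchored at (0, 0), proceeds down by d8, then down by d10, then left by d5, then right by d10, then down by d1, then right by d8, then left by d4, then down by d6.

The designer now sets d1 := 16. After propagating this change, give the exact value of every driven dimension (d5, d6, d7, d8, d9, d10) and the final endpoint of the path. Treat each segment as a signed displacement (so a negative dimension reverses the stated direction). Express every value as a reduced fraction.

Apply edit: d1 := 16
  d5 = d2 + d4 - d1/2 = 54/5
  d6 = d3*4 + 5 = 9
  d7 = d1 - d3 = 15
  d8 = d5 + d1 = 134/5
  d9 = d6*5 + d7 = 60
  d10 = d1 - d7/4 - d8/2 = -23/20
Walk from origin (0, 0):
  seg 1: down by d8 = 134/5 → (0, -134/5)
  seg 2: down by d10 = -23/20 → (0, -513/20)
  seg 3: left by d5 = 54/5 → (-54/5, -513/20)
  seg 4: right by d10 = -23/20 → (-239/20, -513/20)
  seg 5: down by d1 = 16 → (-239/20, -833/20)
  seg 6: right by d8 = 134/5 → (297/20, -833/20)
  seg 7: left by d4 = 9/5 → (261/20, -833/20)
  seg 8: down by d6 = 9 → (261/20, -1013/20)

d5 = 54/5
d6 = 9
d7 = 15
d8 = 134/5
d9 = 60
d10 = -23/20
endpoint = (261/20, -1013/20)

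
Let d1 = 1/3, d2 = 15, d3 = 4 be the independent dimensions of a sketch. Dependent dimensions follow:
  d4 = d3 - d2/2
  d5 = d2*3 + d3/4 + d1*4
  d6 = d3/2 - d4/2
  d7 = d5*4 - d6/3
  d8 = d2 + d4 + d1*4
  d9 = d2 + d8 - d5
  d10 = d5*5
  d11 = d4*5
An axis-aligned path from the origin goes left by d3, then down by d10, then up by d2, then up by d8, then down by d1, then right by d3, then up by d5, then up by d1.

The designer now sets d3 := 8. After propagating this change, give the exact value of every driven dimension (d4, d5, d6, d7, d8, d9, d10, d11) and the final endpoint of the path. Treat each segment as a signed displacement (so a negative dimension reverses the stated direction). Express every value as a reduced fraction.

Apply edit: d3 := 8
  d4 = d3 - d2/2 = 1/2
  d5 = d2*3 + d3/4 + d1*4 = 145/3
  d6 = d3/2 - d4/2 = 15/4
  d7 = d5*4 - d6/3 = 2305/12
  d8 = d2 + d4 + d1*4 = 101/6
  d9 = d2 + d8 - d5 = -33/2
  d10 = d5*5 = 725/3
  d11 = d4*5 = 5/2
Walk from origin (0, 0):
  seg 1: left by d3 = 8 → (-8, 0)
  seg 2: down by d10 = 725/3 → (-8, -725/3)
  seg 3: up by d2 = 15 → (-8, -680/3)
  seg 4: up by d8 = 101/6 → (-8, -1259/6)
  seg 5: down by d1 = 1/3 → (-8, -1261/6)
  seg 6: right by d3 = 8 → (0, -1261/6)
  seg 7: up by d5 = 145/3 → (0, -971/6)
  seg 8: up by d1 = 1/3 → (0, -323/2)

d4 = 1/2
d5 = 145/3
d6 = 15/4
d7 = 2305/12
d8 = 101/6
d9 = -33/2
d10 = 725/3
d11 = 5/2
endpoint = (0, -323/2)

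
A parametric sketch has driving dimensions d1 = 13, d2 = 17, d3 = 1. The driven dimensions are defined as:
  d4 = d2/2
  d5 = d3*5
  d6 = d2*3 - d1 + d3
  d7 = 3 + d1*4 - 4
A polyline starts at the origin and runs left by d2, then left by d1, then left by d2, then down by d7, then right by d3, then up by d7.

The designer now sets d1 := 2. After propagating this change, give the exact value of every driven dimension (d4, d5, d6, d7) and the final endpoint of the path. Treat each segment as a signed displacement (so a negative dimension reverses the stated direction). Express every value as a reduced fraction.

d4 = 17/2
d5 = 5
d6 = 50
d7 = 7
endpoint = (-35, 0)

Apply edit: d1 := 2
  d4 = d2/2 = 17/2
  d5 = d3*5 = 5
  d6 = d2*3 - d1 + d3 = 50
  d7 = 3 + d1*4 - 4 = 7
Walk from origin (0, 0):
  seg 1: left by d2 = 17 → (-17, 0)
  seg 2: left by d1 = 2 → (-19, 0)
  seg 3: left by d2 = 17 → (-36, 0)
  seg 4: down by d7 = 7 → (-36, -7)
  seg 5: right by d3 = 1 → (-35, -7)
  seg 6: up by d7 = 7 → (-35, 0)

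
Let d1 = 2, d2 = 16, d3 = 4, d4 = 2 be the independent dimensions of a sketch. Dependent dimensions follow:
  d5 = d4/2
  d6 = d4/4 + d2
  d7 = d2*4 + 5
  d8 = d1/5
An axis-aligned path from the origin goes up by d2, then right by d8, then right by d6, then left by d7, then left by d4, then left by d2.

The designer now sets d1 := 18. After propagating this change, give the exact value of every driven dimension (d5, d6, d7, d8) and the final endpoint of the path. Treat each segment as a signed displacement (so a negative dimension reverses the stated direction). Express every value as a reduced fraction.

Apply edit: d1 := 18
  d5 = d4/2 = 1
  d6 = d4/4 + d2 = 33/2
  d7 = d2*4 + 5 = 69
  d8 = d1/5 = 18/5
Walk from origin (0, 0):
  seg 1: up by d2 = 16 → (0, 16)
  seg 2: right by d8 = 18/5 → (18/5, 16)
  seg 3: right by d6 = 33/2 → (201/10, 16)
  seg 4: left by d7 = 69 → (-489/10, 16)
  seg 5: left by d4 = 2 → (-509/10, 16)
  seg 6: left by d2 = 16 → (-669/10, 16)

d5 = 1
d6 = 33/2
d7 = 69
d8 = 18/5
endpoint = (-669/10, 16)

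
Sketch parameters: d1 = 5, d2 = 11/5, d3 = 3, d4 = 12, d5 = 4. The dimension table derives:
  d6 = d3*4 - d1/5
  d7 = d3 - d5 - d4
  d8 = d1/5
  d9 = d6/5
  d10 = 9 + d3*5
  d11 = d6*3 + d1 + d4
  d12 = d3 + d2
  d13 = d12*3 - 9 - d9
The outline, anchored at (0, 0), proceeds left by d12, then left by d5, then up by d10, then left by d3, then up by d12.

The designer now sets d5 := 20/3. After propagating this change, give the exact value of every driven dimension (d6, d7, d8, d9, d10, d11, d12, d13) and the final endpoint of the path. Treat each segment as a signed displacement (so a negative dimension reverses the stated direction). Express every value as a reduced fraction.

Apply edit: d5 := 20/3
  d6 = d3*4 - d1/5 = 11
  d7 = d3 - d5 - d4 = -47/3
  d8 = d1/5 = 1
  d9 = d6/5 = 11/5
  d10 = 9 + d3*5 = 24
  d11 = d6*3 + d1 + d4 = 50
  d12 = d3 + d2 = 26/5
  d13 = d12*3 - 9 - d9 = 22/5
Walk from origin (0, 0):
  seg 1: left by d12 = 26/5 → (-26/5, 0)
  seg 2: left by d5 = 20/3 → (-178/15, 0)
  seg 3: up by d10 = 24 → (-178/15, 24)
  seg 4: left by d3 = 3 → (-223/15, 24)
  seg 5: up by d12 = 26/5 → (-223/15, 146/5)

d6 = 11
d7 = -47/3
d8 = 1
d9 = 11/5
d10 = 24
d11 = 50
d12 = 26/5
d13 = 22/5
endpoint = (-223/15, 146/5)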